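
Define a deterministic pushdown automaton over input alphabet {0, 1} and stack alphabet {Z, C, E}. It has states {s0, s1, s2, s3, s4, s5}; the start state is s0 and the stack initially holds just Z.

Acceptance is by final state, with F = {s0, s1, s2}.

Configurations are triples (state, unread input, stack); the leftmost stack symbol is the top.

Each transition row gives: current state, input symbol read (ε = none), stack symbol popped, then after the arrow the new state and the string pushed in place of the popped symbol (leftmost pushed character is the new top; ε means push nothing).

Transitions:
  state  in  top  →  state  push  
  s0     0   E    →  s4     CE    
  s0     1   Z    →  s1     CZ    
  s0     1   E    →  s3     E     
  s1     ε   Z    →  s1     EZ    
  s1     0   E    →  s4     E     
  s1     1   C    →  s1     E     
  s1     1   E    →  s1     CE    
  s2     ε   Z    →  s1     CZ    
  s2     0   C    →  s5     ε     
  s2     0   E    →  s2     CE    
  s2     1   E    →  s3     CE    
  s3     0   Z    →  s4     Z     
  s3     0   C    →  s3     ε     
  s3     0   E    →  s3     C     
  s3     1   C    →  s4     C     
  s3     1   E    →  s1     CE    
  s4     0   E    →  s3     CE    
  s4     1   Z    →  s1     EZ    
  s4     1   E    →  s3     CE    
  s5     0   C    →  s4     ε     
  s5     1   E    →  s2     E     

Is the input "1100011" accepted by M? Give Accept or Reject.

(s0, 1100011, Z)
  read 1, top Z: go to s1, push CZ → (s1, 100011, CZ)
  read 1, top C: go to s1, push E → (s1, 00011, EZ)
  read 0, top E: go to s4, push E → (s4, 0011, EZ)
  read 0, top E: go to s3, push CE → (s3, 011, CEZ)
  read 0, top C: go to s3, push ε → (s3, 11, EZ)
  read 1, top E: go to s1, push CE → (s1, 1, CEZ)
  read 1, top C: go to s1, push E → (s1, ε, EEZ)
All input consumed; state s1 ∈ F.

Accept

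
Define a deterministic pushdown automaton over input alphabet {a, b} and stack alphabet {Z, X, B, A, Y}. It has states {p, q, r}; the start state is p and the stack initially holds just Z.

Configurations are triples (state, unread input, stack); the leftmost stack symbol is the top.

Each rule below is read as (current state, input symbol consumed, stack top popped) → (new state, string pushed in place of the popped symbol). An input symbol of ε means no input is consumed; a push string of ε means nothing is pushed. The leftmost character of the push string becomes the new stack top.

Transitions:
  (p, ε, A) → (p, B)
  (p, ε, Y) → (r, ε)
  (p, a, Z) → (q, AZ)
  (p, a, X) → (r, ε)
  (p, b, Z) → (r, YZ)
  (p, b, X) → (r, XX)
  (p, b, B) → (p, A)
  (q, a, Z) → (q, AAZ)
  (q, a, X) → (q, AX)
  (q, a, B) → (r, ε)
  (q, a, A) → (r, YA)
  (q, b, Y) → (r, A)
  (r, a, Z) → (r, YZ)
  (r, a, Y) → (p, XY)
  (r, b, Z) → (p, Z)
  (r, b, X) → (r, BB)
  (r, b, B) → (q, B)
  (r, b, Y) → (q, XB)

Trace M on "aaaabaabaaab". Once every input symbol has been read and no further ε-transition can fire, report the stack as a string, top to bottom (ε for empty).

(p, aaaabaabaaab, Z)
  read a, top Z: go to q, push AZ → (q, aaabaabaaab, AZ)
  read a, top A: go to r, push YA → (r, aabaabaaab, YAZ)
  read a, top Y: go to p, push XY → (p, abaabaaab, XYAZ)
  read a, top X: go to r, push ε → (r, baabaaab, YAZ)
  read b, top Y: go to q, push XB → (q, aabaaab, XBAZ)
  read a, top X: go to q, push AX → (q, abaaab, AXBAZ)
  read a, top A: go to r, push YA → (r, baaab, YAXBAZ)
  read b, top Y: go to q, push XB → (q, aaab, XBAXBAZ)
  read a, top X: go to q, push AX → (q, aab, AXBAXBAZ)
  read a, top A: go to r, push YA → (r, ab, YAXBAXBAZ)
  read a, top Y: go to p, push XY → (p, b, XYAXBAXBAZ)
  read b, top X: go to r, push XX → (r, ε, XXYAXBAXBAZ)
All input consumed in state r with stack XXYAXBAXBAZ.

XXYAXBAXBAZ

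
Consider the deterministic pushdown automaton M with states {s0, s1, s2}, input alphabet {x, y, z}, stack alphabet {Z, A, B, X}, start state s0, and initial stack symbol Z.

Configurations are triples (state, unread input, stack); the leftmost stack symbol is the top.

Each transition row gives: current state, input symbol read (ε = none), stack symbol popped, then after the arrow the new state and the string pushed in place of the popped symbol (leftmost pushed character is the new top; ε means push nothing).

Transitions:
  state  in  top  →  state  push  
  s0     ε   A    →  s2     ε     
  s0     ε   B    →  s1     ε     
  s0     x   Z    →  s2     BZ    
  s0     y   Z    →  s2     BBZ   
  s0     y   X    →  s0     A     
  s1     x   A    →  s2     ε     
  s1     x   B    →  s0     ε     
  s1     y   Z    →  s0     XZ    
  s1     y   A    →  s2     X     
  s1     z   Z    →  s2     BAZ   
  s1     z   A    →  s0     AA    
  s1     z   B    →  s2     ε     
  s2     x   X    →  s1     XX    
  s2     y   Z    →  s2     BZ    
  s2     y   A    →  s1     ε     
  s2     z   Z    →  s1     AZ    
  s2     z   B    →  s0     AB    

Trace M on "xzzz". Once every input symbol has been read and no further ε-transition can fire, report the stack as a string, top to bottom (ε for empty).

BZ

(s0, xzzz, Z)
  read x, top Z: go to s2, push BZ → (s2, zzz, BZ)
  read z, top B: go to s0, push AB → (s0, zz, ABZ)
  ε-move, top A: go to s2, push ε → (s2, zz, BZ)
  read z, top B: go to s0, push AB → (s0, z, ABZ)
  ε-move, top A: go to s2, push ε → (s2, z, BZ)
  read z, top B: go to s0, push AB → (s0, ε, ABZ)
  ε-move, top A: go to s2, push ε → (s2, ε, BZ)
All input consumed in state s2 with stack BZ.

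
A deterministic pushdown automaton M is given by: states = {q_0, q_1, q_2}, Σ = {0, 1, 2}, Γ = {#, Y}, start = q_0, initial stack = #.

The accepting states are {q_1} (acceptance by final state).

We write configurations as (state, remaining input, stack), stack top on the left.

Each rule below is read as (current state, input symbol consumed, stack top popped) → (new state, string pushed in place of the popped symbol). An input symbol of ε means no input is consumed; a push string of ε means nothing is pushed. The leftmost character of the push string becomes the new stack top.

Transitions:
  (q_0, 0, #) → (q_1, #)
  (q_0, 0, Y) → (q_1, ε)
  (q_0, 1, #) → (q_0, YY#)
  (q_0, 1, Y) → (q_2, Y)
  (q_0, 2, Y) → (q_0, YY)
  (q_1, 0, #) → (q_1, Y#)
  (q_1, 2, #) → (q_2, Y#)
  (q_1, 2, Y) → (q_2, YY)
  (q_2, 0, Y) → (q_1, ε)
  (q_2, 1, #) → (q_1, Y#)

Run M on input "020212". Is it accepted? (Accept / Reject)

Reject

(q_0, 020212, #) ⊢ (q_1, 20212, #) ⊢ (q_2, 0212, Y#) ⊢ (q_1, 212, #) ⊢ (q_2, 12, Y#)
No transition applies at (q_2, 12, Y#); input not fully consumed.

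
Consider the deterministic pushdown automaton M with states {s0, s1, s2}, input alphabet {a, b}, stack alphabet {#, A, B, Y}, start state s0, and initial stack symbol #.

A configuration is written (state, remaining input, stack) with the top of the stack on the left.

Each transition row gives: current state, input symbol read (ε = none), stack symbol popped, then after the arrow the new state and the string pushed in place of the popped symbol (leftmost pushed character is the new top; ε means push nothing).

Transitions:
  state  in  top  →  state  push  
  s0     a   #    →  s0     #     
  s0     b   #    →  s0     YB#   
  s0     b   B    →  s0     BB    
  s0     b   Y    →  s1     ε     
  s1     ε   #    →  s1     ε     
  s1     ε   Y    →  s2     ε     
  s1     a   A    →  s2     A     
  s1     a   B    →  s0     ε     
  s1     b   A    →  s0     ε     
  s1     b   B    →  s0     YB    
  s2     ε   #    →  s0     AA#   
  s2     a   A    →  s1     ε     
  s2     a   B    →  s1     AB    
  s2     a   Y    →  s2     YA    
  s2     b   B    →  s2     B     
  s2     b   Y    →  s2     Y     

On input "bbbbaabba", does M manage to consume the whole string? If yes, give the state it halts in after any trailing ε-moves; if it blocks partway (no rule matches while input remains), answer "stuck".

s0

(s0, bbbbaabba, #)
  read b, top #: go to s0, push YB# → (s0, bbbaabba, YB#)
  read b, top Y: go to s1, push ε → (s1, bbaabba, B#)
  read b, top B: go to s0, push YB → (s0, baabba, YB#)
  read b, top Y: go to s1, push ε → (s1, aabba, B#)
  read a, top B: go to s0, push ε → (s0, abba, #)
  read a, top #: go to s0, push # → (s0, bba, #)
  read b, top #: go to s0, push YB# → (s0, ba, YB#)
  read b, top Y: go to s1, push ε → (s1, a, B#)
  read a, top B: go to s0, push ε → (s0, ε, #)
All input consumed; M is in state s0.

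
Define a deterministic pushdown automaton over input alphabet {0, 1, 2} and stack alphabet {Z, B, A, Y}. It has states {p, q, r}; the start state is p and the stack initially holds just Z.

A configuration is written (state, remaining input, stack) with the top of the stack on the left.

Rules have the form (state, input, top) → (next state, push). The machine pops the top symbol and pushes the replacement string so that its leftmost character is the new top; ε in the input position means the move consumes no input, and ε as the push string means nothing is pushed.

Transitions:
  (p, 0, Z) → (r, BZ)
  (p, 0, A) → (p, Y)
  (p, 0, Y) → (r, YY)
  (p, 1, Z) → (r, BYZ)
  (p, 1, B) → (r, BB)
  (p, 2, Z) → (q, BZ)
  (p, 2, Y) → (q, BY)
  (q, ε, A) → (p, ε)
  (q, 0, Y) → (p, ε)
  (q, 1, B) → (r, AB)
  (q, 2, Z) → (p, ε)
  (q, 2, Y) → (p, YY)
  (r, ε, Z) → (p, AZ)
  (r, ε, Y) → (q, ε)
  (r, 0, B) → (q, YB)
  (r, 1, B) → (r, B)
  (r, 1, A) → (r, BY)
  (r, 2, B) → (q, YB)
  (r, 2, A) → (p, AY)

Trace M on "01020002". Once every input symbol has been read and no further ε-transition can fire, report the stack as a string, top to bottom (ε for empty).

YYBZ

(p, 01020002, Z)
  read 0, top Z: go to r, push BZ → (r, 1020002, BZ)
  read 1, top B: go to r, push B → (r, 020002, BZ)
  read 0, top B: go to q, push YB → (q, 20002, YBZ)
  read 2, top Y: go to p, push YY → (p, 0002, YYBZ)
  read 0, top Y: go to r, push YY → (r, 002, YYYBZ)
  ε-move, top Y: go to q, push ε → (q, 002, YYBZ)
  read 0, top Y: go to p, push ε → (p, 02, YBZ)
  read 0, top Y: go to r, push YY → (r, 2, YYBZ)
  ε-move, top Y: go to q, push ε → (q, 2, YBZ)
  read 2, top Y: go to p, push YY → (p, ε, YYBZ)
All input consumed in state p with stack YYBZ.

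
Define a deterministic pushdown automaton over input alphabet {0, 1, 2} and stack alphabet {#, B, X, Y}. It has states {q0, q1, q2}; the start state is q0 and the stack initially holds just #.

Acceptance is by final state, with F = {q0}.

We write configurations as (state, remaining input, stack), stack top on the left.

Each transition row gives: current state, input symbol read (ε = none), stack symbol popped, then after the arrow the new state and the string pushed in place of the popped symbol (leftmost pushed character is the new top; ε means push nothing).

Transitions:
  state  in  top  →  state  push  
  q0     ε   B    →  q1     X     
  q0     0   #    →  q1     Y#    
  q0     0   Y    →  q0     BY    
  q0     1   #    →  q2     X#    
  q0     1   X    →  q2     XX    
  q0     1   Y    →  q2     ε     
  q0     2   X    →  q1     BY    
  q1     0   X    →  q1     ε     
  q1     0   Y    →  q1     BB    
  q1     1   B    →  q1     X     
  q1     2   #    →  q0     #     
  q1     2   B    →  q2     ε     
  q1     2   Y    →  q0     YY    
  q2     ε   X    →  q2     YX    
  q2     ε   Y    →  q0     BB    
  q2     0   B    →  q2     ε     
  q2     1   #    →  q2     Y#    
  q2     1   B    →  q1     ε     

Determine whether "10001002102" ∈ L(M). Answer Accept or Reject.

Reject

(q0, 10001002102, #) ⊢ (q2, 0001002102, X#) ⊢ (q2, 0001002102, YX#) ⊢ (q0, 0001002102, BBX#) ⊢ (q1, 0001002102, XBX#) ⊢ (q1, 001002102, BX#)
No transition applies at (q1, 001002102, BX#); input not fully consumed.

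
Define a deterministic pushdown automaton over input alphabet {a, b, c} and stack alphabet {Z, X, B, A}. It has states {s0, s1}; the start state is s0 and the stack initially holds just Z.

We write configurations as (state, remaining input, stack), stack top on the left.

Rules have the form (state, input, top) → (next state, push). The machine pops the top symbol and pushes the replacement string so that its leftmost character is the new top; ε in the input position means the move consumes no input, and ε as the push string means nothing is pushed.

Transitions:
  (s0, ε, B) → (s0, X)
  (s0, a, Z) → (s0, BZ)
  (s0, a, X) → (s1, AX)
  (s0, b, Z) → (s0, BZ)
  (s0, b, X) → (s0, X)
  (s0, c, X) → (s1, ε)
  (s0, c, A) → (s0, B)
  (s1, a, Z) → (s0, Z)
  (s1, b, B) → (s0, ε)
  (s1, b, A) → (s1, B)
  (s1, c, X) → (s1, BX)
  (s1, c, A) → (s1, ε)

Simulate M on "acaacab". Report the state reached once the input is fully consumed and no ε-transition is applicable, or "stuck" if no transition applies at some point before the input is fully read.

(s0, acaacab, Z)
  read a, top Z: go to s0, push BZ → (s0, caacab, BZ)
  ε-move, top B: go to s0, push X → (s0, caacab, XZ)
  read c, top X: go to s1, push ε → (s1, aacab, Z)
  read a, top Z: go to s0, push Z → (s0, acab, Z)
  read a, top Z: go to s0, push BZ → (s0, cab, BZ)
  ε-move, top B: go to s0, push X → (s0, cab, XZ)
  read c, top X: go to s1, push ε → (s1, ab, Z)
  read a, top Z: go to s0, push Z → (s0, b, Z)
  read b, top Z: go to s0, push BZ → (s0, ε, BZ)
  ε-move, top B: go to s0, push X → (s0, ε, XZ)
All input consumed; M is in state s0.

s0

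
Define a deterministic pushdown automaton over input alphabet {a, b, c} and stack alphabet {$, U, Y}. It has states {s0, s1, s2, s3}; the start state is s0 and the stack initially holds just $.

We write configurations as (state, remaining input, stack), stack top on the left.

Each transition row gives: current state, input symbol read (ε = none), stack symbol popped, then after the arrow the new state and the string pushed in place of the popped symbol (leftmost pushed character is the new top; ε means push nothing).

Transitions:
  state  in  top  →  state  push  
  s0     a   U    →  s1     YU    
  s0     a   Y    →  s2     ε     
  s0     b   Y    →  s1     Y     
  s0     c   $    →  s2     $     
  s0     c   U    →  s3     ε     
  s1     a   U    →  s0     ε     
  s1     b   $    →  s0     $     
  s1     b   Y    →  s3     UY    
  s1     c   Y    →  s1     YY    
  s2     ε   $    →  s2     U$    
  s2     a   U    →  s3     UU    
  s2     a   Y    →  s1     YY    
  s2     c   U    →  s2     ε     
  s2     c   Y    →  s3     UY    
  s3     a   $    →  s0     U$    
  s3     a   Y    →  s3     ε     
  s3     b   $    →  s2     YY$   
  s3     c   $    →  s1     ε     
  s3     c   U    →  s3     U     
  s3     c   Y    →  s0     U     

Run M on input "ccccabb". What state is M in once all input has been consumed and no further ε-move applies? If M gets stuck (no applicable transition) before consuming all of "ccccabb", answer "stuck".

(s0, ccccabb, $)
  read c, top $: go to s2, push $ → (s2, cccabb, $)
  ε-move, top $: go to s2, push U$ → (s2, cccabb, U$)
  read c, top U: go to s2, push ε → (s2, ccabb, $)
  ε-move, top $: go to s2, push U$ → (s2, ccabb, U$)
  read c, top U: go to s2, push ε → (s2, cabb, $)
  ε-move, top $: go to s2, push U$ → (s2, cabb, U$)
  read c, top U: go to s2, push ε → (s2, abb, $)
  ε-move, top $: go to s2, push U$ → (s2, abb, U$)
  read a, top U: go to s3, push UU → (s3, bb, UU$)
No transition for (s3, b, top U); M blocks with input bb remaining.

stuck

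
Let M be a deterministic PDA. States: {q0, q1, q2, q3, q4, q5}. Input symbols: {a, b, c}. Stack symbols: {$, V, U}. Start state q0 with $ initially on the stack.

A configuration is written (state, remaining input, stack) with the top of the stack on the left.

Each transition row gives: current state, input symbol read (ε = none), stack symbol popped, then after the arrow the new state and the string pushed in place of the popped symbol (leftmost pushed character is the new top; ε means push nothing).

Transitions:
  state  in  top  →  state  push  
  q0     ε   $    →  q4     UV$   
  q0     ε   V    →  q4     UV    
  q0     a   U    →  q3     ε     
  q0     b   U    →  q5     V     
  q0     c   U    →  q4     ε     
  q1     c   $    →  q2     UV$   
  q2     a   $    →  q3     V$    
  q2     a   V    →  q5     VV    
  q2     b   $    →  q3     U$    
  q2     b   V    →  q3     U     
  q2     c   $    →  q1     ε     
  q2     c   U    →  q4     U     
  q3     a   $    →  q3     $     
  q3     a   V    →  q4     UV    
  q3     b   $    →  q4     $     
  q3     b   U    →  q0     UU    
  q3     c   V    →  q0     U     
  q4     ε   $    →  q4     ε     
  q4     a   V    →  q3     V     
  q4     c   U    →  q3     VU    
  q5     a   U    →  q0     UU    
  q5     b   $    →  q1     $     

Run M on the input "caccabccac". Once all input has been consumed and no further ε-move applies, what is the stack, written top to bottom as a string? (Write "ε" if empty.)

(q0, caccabccac, $) ⊢ (q4, caccabccac, UV$) ⊢ (q3, accabccac, VUV$) ⊢ (q4, ccabccac, UVUV$) ⊢ (q3, cabccac, VUVUV$) ⊢ (q0, abccac, UUVUV$) ⊢ (q3, bccac, UVUV$) ⊢ (q0, ccac, UUVUV$) ⊢ (q4, cac, UVUV$) ⊢ (q3, ac, VUVUV$) ⊢ (q4, c, UVUVUV$) ⊢ (q3, ε, VUVUVUV$)
All input consumed in state q3 with stack VUVUVUV$.

VUVUVUV$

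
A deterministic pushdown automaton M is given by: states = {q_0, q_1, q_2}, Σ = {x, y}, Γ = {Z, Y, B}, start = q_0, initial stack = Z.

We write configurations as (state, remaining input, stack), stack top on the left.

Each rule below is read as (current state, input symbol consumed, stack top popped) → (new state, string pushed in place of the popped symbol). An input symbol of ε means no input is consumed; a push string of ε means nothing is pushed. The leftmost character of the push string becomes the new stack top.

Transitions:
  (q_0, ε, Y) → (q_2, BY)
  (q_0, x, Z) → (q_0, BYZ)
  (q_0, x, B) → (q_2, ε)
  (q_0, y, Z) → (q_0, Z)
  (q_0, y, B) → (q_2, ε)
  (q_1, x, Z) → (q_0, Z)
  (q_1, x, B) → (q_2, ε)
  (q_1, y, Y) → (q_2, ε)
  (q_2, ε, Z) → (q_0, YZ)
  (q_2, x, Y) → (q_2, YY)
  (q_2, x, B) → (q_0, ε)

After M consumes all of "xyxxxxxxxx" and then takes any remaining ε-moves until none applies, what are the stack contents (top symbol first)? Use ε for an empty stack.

(q_0, xyxxxxxxxx, Z)
  read x, top Z: go to q_0, push BYZ → (q_0, yxxxxxxxx, BYZ)
  read y, top B: go to q_2, push ε → (q_2, xxxxxxxx, YZ)
  read x, top Y: go to q_2, push YY → (q_2, xxxxxxx, YYZ)
  read x, top Y: go to q_2, push YY → (q_2, xxxxxx, YYYZ)
  read x, top Y: go to q_2, push YY → (q_2, xxxxx, YYYYZ)
  read x, top Y: go to q_2, push YY → (q_2, xxxx, YYYYYZ)
  read x, top Y: go to q_2, push YY → (q_2, xxx, YYYYYYZ)
  read x, top Y: go to q_2, push YY → (q_2, xx, YYYYYYYZ)
  read x, top Y: go to q_2, push YY → (q_2, x, YYYYYYYYZ)
  read x, top Y: go to q_2, push YY → (q_2, ε, YYYYYYYYYZ)
All input consumed in state q_2 with stack YYYYYYYYYZ.

YYYYYYYYYZ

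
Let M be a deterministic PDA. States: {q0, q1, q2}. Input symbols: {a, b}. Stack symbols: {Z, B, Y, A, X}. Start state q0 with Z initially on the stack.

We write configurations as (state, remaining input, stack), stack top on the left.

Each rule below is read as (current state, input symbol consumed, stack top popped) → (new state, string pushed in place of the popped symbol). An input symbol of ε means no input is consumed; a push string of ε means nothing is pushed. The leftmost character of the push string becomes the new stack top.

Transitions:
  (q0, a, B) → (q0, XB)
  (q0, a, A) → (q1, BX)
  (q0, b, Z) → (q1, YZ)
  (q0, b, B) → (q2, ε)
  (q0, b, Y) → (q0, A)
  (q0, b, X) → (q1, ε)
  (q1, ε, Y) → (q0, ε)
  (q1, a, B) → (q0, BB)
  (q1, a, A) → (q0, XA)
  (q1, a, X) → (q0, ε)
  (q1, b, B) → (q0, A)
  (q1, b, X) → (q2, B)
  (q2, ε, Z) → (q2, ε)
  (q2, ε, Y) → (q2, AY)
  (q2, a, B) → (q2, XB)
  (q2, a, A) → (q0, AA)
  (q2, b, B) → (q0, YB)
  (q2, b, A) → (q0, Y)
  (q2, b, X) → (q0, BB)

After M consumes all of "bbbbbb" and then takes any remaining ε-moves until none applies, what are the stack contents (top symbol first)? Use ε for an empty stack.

Z

(q0, bbbbbb, Z)
  read b, top Z: go to q1, push YZ → (q1, bbbbb, YZ)
  ε-move, top Y: go to q0, push ε → (q0, bbbbb, Z)
  read b, top Z: go to q1, push YZ → (q1, bbbb, YZ)
  ε-move, top Y: go to q0, push ε → (q0, bbbb, Z)
  read b, top Z: go to q1, push YZ → (q1, bbb, YZ)
  ε-move, top Y: go to q0, push ε → (q0, bbb, Z)
  read b, top Z: go to q1, push YZ → (q1, bb, YZ)
  ε-move, top Y: go to q0, push ε → (q0, bb, Z)
  read b, top Z: go to q1, push YZ → (q1, b, YZ)
  ε-move, top Y: go to q0, push ε → (q0, b, Z)
  read b, top Z: go to q1, push YZ → (q1, ε, YZ)
  ε-move, top Y: go to q0, push ε → (q0, ε, Z)
All input consumed in state q0 with stack Z.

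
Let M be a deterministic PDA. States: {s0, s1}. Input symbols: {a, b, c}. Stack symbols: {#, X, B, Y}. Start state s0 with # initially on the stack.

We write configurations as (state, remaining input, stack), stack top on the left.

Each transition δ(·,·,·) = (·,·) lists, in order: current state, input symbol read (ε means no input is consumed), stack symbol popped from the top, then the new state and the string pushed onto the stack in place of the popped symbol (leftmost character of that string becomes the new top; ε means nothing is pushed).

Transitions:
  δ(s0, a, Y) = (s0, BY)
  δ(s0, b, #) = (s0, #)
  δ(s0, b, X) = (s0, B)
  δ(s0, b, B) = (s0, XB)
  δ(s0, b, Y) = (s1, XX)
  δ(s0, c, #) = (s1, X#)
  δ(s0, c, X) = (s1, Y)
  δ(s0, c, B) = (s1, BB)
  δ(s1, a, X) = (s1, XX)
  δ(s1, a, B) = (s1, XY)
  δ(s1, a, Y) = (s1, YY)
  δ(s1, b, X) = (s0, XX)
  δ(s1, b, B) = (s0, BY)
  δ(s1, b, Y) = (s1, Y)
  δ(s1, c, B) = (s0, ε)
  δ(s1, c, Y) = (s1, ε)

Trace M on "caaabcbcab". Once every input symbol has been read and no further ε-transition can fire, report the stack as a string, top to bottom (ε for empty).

XXXXXX#

(s0, caaabcbcab, #) ⊢ (s1, aaabcbcab, X#) ⊢ (s1, aabcbcab, XX#) ⊢ (s1, abcbcab, XXX#) ⊢ (s1, bcbcab, XXXX#) ⊢ (s0, cbcab, XXXXX#) ⊢ (s1, bcab, YXXXX#) ⊢ (s1, cab, YXXXX#) ⊢ (s1, ab, XXXX#) ⊢ (s1, b, XXXXX#) ⊢ (s0, ε, XXXXXX#)
All input consumed in state s0 with stack XXXXXX#.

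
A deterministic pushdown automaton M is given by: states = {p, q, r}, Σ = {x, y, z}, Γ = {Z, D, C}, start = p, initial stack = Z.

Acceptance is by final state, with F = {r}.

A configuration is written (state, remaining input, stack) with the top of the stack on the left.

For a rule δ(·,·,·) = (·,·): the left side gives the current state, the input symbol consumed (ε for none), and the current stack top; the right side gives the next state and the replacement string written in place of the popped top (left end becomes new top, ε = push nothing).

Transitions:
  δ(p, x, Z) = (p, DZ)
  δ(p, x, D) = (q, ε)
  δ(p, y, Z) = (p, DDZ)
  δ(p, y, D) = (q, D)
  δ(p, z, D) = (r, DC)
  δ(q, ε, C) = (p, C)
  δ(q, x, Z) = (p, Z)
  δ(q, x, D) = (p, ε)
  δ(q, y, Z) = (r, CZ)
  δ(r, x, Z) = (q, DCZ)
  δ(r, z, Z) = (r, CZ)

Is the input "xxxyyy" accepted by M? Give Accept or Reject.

(p, xxxyyy, Z) ⊢ (p, xxyyy, DZ) ⊢ (q, xyyy, Z) ⊢ (p, yyy, Z) ⊢ (p, yy, DDZ) ⊢ (q, y, DDZ)
No transition applies at (q, y, DDZ); input not fully consumed.

Reject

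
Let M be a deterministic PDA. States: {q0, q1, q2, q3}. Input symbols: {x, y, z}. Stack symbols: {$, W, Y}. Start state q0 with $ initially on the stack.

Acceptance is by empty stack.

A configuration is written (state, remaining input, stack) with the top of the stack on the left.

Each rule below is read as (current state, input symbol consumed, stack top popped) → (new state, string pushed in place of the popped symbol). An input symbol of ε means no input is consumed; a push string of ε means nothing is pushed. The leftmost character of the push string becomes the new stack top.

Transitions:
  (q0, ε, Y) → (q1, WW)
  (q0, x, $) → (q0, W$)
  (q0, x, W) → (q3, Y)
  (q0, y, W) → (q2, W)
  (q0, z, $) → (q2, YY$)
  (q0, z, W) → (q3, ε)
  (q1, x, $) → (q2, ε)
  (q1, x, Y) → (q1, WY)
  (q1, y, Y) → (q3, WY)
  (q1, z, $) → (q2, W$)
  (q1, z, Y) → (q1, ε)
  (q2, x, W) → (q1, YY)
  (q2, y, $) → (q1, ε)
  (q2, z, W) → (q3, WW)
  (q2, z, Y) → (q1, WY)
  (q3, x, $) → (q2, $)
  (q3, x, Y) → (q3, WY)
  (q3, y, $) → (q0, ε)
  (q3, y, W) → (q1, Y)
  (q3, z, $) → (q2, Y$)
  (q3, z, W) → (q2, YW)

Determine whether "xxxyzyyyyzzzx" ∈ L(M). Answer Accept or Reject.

Accept

(q0, xxxyzyyyyzzzx, $) ⊢ (q0, xxyzyyyyzzzx, W$) ⊢ (q3, xyzyyyyzzzx, Y$) ⊢ (q3, yzyyyyzzzx, WY$) ⊢ (q1, zyyyyzzzx, YY$) ⊢ (q1, yyyyzzzx, Y$) ⊢ (q3, yyyzzzx, WY$) ⊢ (q1, yyzzzx, YY$) ⊢ (q3, yzzzx, WYY$) ⊢ (q1, zzzx, YYY$) ⊢ (q1, zzx, YY$) ⊢ (q1, zx, Y$) ⊢ (q1, x, $) ⊢ (q2, ε, ε)
All input consumed and the stack is empty.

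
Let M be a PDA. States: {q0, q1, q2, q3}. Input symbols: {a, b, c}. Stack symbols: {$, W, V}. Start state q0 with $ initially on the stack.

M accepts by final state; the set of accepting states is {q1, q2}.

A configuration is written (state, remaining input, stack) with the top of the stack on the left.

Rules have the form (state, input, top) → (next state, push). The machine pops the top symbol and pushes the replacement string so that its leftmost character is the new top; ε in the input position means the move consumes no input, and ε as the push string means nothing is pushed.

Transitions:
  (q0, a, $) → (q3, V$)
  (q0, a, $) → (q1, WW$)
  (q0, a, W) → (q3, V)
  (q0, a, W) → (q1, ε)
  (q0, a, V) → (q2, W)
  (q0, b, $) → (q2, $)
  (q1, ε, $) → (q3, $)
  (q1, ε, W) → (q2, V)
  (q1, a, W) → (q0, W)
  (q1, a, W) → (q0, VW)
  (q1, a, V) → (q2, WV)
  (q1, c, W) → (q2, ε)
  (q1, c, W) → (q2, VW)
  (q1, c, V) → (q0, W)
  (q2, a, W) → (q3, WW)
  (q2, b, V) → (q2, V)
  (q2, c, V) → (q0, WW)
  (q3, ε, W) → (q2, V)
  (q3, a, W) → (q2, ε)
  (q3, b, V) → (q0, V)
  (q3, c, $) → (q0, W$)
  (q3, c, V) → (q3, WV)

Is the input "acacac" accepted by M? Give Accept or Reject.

One accepting computation: (q0, acacac, $) ⊢ (q3, cacac, V$) ⊢ (q3, acac, WV$) ⊢ (q2, cac, V$) ⊢ (q0, ac, WW$) ⊢ (q1, c, W$) ⊢ (q2, ε, $)
All input consumed and state q2 ∈ F.

Accept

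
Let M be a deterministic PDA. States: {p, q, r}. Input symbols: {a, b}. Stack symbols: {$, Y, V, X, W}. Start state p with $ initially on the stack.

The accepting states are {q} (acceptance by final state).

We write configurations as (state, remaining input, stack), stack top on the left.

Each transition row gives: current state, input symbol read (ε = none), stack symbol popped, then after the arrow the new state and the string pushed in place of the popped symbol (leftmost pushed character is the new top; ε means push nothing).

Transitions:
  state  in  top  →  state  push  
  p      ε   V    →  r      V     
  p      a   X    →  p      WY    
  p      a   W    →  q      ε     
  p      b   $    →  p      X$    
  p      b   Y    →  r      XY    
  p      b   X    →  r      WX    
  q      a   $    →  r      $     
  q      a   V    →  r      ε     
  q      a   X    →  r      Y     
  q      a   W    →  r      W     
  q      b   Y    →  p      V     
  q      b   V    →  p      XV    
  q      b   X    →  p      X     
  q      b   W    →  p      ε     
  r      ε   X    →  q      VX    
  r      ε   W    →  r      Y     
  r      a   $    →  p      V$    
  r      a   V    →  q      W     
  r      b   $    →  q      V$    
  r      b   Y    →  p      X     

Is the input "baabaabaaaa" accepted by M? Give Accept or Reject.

Reject

(p, baabaabaaaa, $)
  read b, top $: go to p, push X$ → (p, aabaabaaaa, X$)
  read a, top X: go to p, push WY → (p, abaabaaaa, WY$)
  read a, top W: go to q, push ε → (q, baabaaaa, Y$)
  read b, top Y: go to p, push V → (p, aabaaaa, V$)
  ε-move, top V: go to r, push V → (r, aabaaaa, V$)
  read a, top V: go to q, push W → (q, abaaaa, W$)
  read a, top W: go to r, push W → (r, baaaa, W$)
  ε-move, top W: go to r, push Y → (r, baaaa, Y$)
  read b, top Y: go to p, push X → (p, aaaa, X$)
  read a, top X: go to p, push WY → (p, aaa, WY$)
  read a, top W: go to q, push ε → (q, aa, Y$)
No transition applies at (q, aa, Y$); input not fully consumed.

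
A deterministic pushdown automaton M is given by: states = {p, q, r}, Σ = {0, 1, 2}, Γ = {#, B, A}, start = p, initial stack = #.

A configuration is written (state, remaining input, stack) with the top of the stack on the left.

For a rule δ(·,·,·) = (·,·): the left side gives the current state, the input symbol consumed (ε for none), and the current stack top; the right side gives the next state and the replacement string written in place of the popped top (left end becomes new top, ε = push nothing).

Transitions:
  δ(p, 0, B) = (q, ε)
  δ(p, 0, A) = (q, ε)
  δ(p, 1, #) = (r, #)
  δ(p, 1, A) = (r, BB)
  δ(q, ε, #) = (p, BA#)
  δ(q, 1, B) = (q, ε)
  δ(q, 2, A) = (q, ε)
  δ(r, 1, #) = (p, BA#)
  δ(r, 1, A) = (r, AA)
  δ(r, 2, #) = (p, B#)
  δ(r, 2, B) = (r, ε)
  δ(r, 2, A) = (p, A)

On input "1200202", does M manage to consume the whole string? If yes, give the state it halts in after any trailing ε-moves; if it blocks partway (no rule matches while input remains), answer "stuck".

(p, 1200202, #) ⊢ (r, 200202, #) ⊢ (p, 00202, B#) ⊢ (q, 0202, #) ⊢ (p, 0202, BA#) ⊢ (q, 202, A#) ⊢ (q, 02, #) ⊢ (p, 02, BA#) ⊢ (q, 2, A#) ⊢ (q, ε, #) ⊢ (p, ε, BA#)
All input consumed; M is in state p.

p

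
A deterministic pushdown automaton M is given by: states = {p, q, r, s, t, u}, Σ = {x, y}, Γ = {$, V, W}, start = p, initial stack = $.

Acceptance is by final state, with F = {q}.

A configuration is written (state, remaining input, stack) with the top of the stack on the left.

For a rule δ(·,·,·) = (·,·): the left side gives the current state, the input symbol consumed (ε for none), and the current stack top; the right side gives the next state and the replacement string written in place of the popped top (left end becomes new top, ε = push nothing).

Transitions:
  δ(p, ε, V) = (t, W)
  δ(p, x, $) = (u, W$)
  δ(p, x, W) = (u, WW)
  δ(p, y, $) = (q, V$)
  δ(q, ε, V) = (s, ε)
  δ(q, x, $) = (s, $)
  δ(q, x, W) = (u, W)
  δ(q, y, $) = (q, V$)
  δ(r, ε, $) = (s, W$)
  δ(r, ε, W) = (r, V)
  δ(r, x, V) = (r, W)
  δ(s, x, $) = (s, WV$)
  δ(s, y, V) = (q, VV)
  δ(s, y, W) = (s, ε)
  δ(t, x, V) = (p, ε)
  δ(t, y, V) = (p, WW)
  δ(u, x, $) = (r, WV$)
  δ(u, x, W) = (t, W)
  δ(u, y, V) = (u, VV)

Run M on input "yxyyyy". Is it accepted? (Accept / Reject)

Accept

(p, yxyyyy, $)
  read y, top $: go to q, push V$ → (q, xyyyy, V$)
  ε-move, top V: go to s, push ε → (s, xyyyy, $)
  read x, top $: go to s, push WV$ → (s, yyyy, WV$)
  read y, top W: go to s, push ε → (s, yyy, V$)
  read y, top V: go to q, push VV → (q, yy, VV$)
  ε-move, top V: go to s, push ε → (s, yy, V$)
  read y, top V: go to q, push VV → (q, y, VV$)
  ε-move, top V: go to s, push ε → (s, y, V$)
  read y, top V: go to q, push VV → (q, ε, VV$)
All input consumed; state q ∈ F.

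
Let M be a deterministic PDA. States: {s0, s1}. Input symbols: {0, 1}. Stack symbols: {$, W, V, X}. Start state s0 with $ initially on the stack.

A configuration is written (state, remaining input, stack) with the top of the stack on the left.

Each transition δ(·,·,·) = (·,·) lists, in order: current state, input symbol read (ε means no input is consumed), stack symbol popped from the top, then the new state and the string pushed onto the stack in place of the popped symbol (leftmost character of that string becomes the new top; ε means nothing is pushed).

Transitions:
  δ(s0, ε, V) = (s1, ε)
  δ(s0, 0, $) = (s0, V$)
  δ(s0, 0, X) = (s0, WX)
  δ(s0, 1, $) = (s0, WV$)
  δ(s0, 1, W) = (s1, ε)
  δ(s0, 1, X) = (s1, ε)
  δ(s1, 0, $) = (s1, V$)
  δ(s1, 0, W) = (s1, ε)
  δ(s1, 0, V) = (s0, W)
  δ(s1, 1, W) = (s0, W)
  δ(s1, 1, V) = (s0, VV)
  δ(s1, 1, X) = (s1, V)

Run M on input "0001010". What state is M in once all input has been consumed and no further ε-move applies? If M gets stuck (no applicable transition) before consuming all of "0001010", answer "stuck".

s0

(s0, 0001010, $) ⊢ (s0, 001010, V$) ⊢ (s1, 001010, $) ⊢ (s1, 01010, V$) ⊢ (s0, 1010, W$) ⊢ (s1, 010, $) ⊢ (s1, 10, V$) ⊢ (s0, 0, VV$) ⊢ (s1, 0, V$) ⊢ (s0, ε, W$)
All input consumed; M is in state s0.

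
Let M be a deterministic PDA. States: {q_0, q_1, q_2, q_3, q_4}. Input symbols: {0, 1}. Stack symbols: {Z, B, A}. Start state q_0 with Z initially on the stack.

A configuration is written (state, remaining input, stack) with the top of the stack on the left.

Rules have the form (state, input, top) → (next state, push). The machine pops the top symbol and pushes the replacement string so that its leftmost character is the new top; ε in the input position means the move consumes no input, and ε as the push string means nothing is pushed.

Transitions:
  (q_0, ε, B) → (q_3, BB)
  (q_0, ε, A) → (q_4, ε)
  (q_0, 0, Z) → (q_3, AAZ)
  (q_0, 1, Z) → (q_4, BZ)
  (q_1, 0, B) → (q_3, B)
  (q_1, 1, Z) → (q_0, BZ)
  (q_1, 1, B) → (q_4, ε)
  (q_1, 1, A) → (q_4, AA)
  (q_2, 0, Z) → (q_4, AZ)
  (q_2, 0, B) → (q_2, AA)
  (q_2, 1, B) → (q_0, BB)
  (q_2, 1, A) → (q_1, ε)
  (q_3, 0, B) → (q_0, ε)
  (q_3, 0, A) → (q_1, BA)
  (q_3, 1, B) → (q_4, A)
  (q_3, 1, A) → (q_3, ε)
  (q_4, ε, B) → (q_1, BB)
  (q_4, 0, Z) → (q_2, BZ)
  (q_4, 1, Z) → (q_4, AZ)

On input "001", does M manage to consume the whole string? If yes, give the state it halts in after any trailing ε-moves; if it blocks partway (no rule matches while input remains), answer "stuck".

(q_0, 001, Z)
  read 0, top Z: go to q_3, push AAZ → (q_3, 01, AAZ)
  read 0, top A: go to q_1, push BA → (q_1, 1, BAAZ)
  read 1, top B: go to q_4, push ε → (q_4, ε, AAZ)
All input consumed; M is in state q_4.

q_4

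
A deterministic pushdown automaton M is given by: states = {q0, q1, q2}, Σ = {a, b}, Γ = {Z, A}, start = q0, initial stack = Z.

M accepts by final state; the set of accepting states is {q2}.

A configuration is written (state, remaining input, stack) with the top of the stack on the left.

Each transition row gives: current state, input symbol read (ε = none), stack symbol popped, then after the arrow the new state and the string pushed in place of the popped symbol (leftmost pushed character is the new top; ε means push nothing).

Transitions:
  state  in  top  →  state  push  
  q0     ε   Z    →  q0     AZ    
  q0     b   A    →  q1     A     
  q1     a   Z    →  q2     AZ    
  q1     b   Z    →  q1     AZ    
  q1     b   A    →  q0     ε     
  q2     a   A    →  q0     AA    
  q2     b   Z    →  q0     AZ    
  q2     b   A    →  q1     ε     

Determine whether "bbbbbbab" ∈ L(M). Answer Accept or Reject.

(q0, bbbbbbab, Z)
  ε-move, top Z: go to q0, push AZ → (q0, bbbbbbab, AZ)
  read b, top A: go to q1, push A → (q1, bbbbbab, AZ)
  read b, top A: go to q0, push ε → (q0, bbbbab, Z)
  ε-move, top Z: go to q0, push AZ → (q0, bbbbab, AZ)
  read b, top A: go to q1, push A → (q1, bbbab, AZ)
  read b, top A: go to q0, push ε → (q0, bbab, Z)
  ε-move, top Z: go to q0, push AZ → (q0, bbab, AZ)
  read b, top A: go to q1, push A → (q1, bab, AZ)
  read b, top A: go to q0, push ε → (q0, ab, Z)
  ε-move, top Z: go to q0, push AZ → (q0, ab, AZ)
No transition applies at (q0, ab, AZ); input not fully consumed.

Reject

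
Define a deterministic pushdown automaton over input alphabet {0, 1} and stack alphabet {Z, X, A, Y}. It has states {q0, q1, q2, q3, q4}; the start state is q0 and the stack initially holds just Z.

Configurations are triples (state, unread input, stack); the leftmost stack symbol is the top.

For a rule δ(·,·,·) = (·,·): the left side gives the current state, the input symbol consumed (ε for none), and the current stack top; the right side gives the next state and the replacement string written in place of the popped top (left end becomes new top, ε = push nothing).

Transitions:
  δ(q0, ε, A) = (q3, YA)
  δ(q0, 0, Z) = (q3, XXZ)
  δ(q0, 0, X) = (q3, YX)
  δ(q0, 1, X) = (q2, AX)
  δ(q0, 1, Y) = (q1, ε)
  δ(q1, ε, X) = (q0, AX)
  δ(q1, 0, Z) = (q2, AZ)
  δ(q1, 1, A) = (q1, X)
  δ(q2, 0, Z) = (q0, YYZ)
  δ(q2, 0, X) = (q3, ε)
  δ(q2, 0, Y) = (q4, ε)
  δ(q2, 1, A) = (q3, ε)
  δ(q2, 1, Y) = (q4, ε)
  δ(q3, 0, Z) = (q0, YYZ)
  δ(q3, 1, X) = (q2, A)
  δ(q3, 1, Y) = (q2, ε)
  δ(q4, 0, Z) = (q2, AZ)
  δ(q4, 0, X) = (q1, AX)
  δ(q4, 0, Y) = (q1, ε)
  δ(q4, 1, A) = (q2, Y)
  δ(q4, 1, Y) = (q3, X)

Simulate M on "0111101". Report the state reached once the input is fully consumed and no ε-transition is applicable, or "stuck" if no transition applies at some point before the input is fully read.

q1

(q0, 0111101, Z)
  read 0, top Z: go to q3, push XXZ → (q3, 111101, XXZ)
  read 1, top X: go to q2, push A → (q2, 11101, AXZ)
  read 1, top A: go to q3, push ε → (q3, 1101, XZ)
  read 1, top X: go to q2, push A → (q2, 101, AZ)
  read 1, top A: go to q3, push ε → (q3, 01, Z)
  read 0, top Z: go to q0, push YYZ → (q0, 1, YYZ)
  read 1, top Y: go to q1, push ε → (q1, ε, YZ)
All input consumed; M is in state q1.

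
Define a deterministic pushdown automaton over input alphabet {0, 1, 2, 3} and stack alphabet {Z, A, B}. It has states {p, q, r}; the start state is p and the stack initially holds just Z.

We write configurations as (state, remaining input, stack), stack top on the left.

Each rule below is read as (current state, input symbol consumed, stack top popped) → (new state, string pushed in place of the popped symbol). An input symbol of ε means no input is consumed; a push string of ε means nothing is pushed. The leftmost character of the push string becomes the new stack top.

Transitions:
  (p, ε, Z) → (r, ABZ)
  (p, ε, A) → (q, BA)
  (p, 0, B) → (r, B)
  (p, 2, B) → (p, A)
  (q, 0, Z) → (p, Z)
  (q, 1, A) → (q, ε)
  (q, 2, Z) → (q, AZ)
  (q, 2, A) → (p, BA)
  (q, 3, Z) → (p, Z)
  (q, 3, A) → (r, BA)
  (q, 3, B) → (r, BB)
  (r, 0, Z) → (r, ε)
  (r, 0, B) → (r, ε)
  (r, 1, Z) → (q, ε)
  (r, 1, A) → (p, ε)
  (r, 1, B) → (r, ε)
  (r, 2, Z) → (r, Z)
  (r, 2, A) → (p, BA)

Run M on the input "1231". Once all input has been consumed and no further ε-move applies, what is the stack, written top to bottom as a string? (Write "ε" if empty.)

BAZ

(p, 1231, Z)
  ε-move, top Z: go to r, push ABZ → (r, 1231, ABZ)
  read 1, top A: go to p, push ε → (p, 231, BZ)
  read 2, top B: go to p, push A → (p, 31, AZ)
  ε-move, top A: go to q, push BA → (q, 31, BAZ)
  read 3, top B: go to r, push BB → (r, 1, BBAZ)
  read 1, top B: go to r, push ε → (r, ε, BAZ)
All input consumed in state r with stack BAZ.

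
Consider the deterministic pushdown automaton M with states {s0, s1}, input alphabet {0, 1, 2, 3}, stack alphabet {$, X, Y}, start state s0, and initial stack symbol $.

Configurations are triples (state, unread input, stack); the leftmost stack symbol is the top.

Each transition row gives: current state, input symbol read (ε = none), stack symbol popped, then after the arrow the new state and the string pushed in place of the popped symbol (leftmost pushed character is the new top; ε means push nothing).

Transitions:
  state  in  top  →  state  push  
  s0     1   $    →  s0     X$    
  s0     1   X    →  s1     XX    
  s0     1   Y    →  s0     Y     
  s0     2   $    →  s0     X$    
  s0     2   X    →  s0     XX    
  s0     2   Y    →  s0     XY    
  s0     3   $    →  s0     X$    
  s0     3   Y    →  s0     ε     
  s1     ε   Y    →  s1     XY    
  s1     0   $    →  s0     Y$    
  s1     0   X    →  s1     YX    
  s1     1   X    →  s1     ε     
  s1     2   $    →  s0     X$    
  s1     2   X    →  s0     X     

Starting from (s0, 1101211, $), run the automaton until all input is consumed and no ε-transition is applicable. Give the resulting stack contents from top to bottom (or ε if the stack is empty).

(s0, 1101211, $) ⊢ (s0, 101211, X$) ⊢ (s1, 01211, XX$) ⊢ (s1, 1211, YXX$) ⊢ (s1, 1211, XYXX$) ⊢ (s1, 211, YXX$) ⊢ (s1, 211, XYXX$) ⊢ (s0, 11, XYXX$) ⊢ (s1, 1, XXYXX$) ⊢ (s1, ε, XYXX$)
All input consumed in state s1 with stack XYXX$.

XYXX$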